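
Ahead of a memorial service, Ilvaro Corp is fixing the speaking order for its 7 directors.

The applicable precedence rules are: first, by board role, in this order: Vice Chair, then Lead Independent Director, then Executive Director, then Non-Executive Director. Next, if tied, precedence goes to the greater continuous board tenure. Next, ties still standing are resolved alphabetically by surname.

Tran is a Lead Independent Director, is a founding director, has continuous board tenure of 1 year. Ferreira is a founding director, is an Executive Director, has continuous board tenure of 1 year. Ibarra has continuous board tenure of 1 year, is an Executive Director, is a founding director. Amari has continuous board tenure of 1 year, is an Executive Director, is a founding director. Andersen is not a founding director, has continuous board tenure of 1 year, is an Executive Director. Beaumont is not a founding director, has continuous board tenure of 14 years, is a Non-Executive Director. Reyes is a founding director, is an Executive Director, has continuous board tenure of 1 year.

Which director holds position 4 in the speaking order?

Ferreira

By board role: Tran (Lead Independent Director); then Amari, Andersen, Ferreira, Ibarra and Reyes (Executive Director); then Beaumont (Non-Executive Director).
Amari, Andersen, Ferreira, Ibarra and Reyes all have continuous board tenure 1 year, so the next rule applies.
Among Amari, Andersen, Ferreira, Ibarra and Reyes, alphabetically by surname: Amari before Andersen before Ferreira before Ibarra before Reyes.
Order: Tran, Amari, Andersen, Ferreira, Ibarra, Reyes, Beaumont.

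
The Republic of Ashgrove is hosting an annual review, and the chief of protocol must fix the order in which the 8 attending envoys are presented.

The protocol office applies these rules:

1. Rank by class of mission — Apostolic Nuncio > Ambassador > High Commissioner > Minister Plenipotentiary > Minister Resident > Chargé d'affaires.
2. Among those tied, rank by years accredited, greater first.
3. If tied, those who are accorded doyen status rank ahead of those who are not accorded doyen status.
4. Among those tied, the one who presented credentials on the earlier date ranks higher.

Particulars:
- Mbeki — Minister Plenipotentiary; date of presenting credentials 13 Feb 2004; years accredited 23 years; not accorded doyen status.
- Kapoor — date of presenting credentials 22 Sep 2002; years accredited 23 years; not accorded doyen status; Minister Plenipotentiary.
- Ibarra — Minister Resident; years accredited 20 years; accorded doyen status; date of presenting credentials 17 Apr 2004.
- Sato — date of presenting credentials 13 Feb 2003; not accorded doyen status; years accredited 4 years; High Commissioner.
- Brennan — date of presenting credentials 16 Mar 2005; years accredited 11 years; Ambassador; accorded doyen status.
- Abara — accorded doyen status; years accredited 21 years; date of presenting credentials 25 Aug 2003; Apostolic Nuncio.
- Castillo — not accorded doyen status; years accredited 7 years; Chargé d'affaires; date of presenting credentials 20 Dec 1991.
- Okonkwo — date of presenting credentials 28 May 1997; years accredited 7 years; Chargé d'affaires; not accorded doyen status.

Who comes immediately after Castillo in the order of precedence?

Okonkwo

By class of mission: Abara (Apostolic Nuncio); then Brennan (Ambassador); then Sato (High Commissioner); then Kapoor and Mbeki (Minister Plenipotentiary); then Ibarra (Minister Resident); then Castillo and Okonkwo (Chargé d'affaires).
Kapoor and Mbeki both have years accredited 23 years, so the next rule applies.
Kapoor and Mbeki are each not accorded doyen status, so the next rule applies.
Among Kapoor and Mbeki, by date of presenting credentials (earlier first): Kapoor (22 Sep 2002) before Mbeki (13 Feb 2004).
Castillo and Okonkwo both have years accredited 7 years, so the next rule applies.
Castillo and Okonkwo are each not accorded doyen status, so the next rule applies.
Among Castillo and Okonkwo, by date of presenting credentials (earlier first): Castillo (20 Dec 1991) before Okonkwo (28 May 1997).
Order: Abara, Brennan, Sato, Kapoor, Mbeki, Ibarra, Castillo, Okonkwo.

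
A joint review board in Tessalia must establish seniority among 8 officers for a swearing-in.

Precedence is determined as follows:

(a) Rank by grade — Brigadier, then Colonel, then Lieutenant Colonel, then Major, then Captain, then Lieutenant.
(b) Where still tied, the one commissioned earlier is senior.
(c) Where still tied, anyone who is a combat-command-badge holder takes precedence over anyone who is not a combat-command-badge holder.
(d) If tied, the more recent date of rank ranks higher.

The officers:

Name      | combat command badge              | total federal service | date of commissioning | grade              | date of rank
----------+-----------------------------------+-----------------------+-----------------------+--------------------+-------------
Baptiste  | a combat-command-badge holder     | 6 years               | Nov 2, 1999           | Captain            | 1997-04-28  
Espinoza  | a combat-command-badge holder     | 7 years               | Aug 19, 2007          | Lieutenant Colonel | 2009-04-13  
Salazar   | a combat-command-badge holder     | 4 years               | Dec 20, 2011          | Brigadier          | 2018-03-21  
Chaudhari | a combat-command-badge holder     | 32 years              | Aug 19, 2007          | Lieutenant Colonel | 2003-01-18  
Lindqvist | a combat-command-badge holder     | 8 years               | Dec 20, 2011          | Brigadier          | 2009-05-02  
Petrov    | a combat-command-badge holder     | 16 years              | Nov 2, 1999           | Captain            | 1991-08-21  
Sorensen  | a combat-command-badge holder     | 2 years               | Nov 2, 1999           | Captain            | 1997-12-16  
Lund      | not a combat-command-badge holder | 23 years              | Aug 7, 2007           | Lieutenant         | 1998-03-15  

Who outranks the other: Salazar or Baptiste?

By grade: Salazar and Lindqvist (Brigadier); then Espinoza and Chaudhari (Lieutenant Colonel); then Sorensen, Baptiste and Petrov (Captain); then Lund (Lieutenant).
Salazar and Lindqvist both have date of commissioning Dec 20, 2011, so the next rule applies.
Salazar and Lindqvist are each a combat-command-badge holder, so the next rule applies.
Among Salazar and Lindqvist, by date of rank (later first): Salazar (2018-03-21) before Lindqvist (2009-05-02).
Espinoza and Chaudhari both have date of commissioning Aug 19, 2007, so the next rule applies.
Espinoza and Chaudhari are each a combat-command-badge holder, so the next rule applies.
Among Espinoza and Chaudhari, by date of rank (later first): Espinoza (2009-04-13) before Chaudhari (2003-01-18).
Sorensen, Baptiste and Petrov all have date of commissioning Nov 2, 1999, so the next rule applies.
Sorensen, Baptiste and Petrov are each a combat-command-badge holder, so the next rule applies.
Among Sorensen, Baptiste and Petrov, by date of rank (later first): Sorensen (1997-12-16) before Baptiste (1997-04-28) before Petrov (1991-08-21).
So Salazar takes precedence.

Salazar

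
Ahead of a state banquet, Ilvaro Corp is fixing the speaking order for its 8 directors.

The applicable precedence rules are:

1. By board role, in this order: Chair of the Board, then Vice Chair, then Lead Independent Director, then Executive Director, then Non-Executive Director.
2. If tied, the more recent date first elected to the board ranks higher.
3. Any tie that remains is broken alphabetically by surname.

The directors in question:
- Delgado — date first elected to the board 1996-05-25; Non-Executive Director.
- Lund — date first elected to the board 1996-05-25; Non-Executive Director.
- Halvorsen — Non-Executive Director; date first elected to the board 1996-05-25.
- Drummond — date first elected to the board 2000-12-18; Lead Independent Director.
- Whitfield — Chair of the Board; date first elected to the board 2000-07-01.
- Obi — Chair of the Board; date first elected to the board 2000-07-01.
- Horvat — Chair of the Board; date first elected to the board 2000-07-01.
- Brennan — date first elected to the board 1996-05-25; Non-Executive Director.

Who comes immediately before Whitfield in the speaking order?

Obi

By board role: Horvat, Obi and Whitfield (Chair of the Board); then Drummond (Lead Independent Director); then Brennan, Delgado, Halvorsen and Lund (Non-Executive Director).
Horvat, Obi and Whitfield all have date first elected to the board 2000-07-01, so the next rule applies.
Among Horvat, Obi and Whitfield, alphabetically by surname: Horvat before Obi before Whitfield.
Brennan, Delgado, Halvorsen and Lund all have date first elected to the board 1996-05-25, so the next rule applies.
Among Brennan, Delgado, Halvorsen and Lund, alphabetically by surname: Brennan before Delgado before Halvorsen before Lund.
Order: Horvat, Obi, Whitfield, Drummond, Brennan, Delgado, Halvorsen, Lund.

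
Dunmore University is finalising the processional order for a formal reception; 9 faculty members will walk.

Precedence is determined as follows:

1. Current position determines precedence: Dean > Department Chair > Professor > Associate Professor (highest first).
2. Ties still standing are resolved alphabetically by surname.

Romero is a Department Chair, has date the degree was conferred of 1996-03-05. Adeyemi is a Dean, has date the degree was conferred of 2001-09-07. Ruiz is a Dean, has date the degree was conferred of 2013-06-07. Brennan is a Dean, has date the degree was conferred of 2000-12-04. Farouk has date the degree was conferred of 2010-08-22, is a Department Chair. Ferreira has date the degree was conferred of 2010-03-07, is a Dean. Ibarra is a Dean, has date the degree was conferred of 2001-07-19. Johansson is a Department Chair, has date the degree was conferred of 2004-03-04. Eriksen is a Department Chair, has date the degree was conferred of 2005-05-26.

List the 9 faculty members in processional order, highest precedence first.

Adeyemi, Brennan, Ferreira, Ibarra, Ruiz, Eriksen, Farouk, Johansson, Romero

By current position: Adeyemi, Brennan, Ferreira, Ibarra and Ruiz (Dean); then Eriksen, Farouk, Johansson and Romero (Department Chair).
Among Adeyemi, Brennan, Ferreira, Ibarra and Ruiz, alphabetically by surname: Adeyemi before Brennan before Ferreira before Ibarra before Ruiz.
Among Eriksen, Farouk, Johansson and Romero, alphabetically by surname: Eriksen before Farouk before Johansson before Romero.
Full order: Adeyemi, Brennan, Ferreira, Ibarra, Ruiz, Eriksen, Farouk, Johansson, Romero.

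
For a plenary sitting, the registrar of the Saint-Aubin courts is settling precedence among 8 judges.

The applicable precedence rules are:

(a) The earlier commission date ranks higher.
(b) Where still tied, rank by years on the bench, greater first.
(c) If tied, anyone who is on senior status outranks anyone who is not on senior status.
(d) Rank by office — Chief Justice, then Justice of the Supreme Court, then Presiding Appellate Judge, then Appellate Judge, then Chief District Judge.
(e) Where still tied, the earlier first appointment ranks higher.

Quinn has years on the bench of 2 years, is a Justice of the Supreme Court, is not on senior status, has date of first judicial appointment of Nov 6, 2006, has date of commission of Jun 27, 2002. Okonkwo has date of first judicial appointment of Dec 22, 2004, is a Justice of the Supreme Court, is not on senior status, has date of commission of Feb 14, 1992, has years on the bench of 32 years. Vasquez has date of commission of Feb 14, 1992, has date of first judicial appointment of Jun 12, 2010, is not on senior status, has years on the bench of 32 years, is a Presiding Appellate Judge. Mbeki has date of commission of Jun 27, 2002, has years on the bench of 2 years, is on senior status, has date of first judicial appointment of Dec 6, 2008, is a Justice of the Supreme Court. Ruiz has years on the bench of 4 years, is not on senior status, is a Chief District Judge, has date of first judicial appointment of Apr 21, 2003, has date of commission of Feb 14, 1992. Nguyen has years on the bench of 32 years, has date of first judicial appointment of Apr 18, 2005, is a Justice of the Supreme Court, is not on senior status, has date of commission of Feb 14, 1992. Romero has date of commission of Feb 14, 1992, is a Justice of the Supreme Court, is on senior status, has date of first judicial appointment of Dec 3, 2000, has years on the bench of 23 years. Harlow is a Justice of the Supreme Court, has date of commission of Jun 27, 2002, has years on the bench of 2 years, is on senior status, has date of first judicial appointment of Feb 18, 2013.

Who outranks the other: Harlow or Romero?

By date of commission (earlier first): Okonkwo, Nguyen, Vasquez, Romero and Ruiz (each Feb 14, 1992); then Mbeki, Harlow and Quinn (each Jun 27, 2002).
Among Okonkwo, Nguyen, Vasquez, Romero and Ruiz, by years on the bench (higher first): Okonkwo, Nguyen and Vasquez (32 years) before Romero (23 years) before Ruiz (4 years).
Okonkwo, Nguyen and Vasquez are each not on senior status, so the next rule applies.
Among Okonkwo, Nguyen and Vasquez, by office: Okonkwo and Nguyen (Justice of the Supreme Court) before Vasquez (Presiding Appellate Judge).
Among Okonkwo and Nguyen, by date of first judicial appointment (earlier first): Okonkwo (Dec 22, 2004) before Nguyen (Apr 18, 2005).
Mbeki, Harlow and Quinn all have years on the bench 2 years, so the next rule applies.
Among Mbeki, Harlow and Quinn, on senior status before not on senior status: Mbeki and Harlow (on senior status) before Quinn (not on senior status).
Mbeki and Harlow are each Justice of the Supreme Court, so the next rule applies.
Among Mbeki and Harlow, by date of first judicial appointment (earlier first): Mbeki (Dec 6, 2008) before Harlow (Feb 18, 2013).
So Romero takes precedence.

Romero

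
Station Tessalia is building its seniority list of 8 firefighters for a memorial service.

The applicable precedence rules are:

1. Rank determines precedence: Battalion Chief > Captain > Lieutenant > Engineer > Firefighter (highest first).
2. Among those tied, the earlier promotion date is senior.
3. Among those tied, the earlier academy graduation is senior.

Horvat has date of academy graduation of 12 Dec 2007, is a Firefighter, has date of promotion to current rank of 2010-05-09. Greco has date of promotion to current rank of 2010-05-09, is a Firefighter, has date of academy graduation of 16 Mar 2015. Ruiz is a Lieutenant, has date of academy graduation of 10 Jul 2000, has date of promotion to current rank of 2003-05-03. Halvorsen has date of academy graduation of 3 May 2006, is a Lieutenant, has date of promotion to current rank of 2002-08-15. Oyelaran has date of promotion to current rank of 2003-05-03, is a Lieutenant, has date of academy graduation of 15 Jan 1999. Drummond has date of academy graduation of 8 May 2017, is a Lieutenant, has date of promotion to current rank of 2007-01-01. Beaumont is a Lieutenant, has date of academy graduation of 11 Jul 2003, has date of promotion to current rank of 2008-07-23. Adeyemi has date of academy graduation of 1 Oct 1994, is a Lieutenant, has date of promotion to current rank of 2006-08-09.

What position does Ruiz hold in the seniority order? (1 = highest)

3

By rank: Halvorsen, Oyelaran, Ruiz, Adeyemi, Drummond and Beaumont (Lieutenant); then Horvat and Greco (Firefighter).
Among Halvorsen, Oyelaran, Ruiz, Adeyemi, Drummond and Beaumont, by date of promotion to current rank (earlier first): Halvorsen (2002-08-15) before Oyelaran and Ruiz (2003-05-03) before Adeyemi (2006-08-09) before Drummond (2007-01-01) before Beaumont (2008-07-23).
Among Oyelaran and Ruiz, by date of academy graduation (earlier first): Oyelaran (15 Jan 1999) before Ruiz (10 Jul 2000).
Horvat and Greco both have date of promotion to current rank 2010-05-09, so the next rule applies.
Among Horvat and Greco, by date of academy graduation (earlier first): Horvat (12 Dec 2007) before Greco (16 Mar 2015).
Order: Halvorsen, Oyelaran, Ruiz, Adeyemi, Drummond, Beaumont, Horvat, Greco. So position 3.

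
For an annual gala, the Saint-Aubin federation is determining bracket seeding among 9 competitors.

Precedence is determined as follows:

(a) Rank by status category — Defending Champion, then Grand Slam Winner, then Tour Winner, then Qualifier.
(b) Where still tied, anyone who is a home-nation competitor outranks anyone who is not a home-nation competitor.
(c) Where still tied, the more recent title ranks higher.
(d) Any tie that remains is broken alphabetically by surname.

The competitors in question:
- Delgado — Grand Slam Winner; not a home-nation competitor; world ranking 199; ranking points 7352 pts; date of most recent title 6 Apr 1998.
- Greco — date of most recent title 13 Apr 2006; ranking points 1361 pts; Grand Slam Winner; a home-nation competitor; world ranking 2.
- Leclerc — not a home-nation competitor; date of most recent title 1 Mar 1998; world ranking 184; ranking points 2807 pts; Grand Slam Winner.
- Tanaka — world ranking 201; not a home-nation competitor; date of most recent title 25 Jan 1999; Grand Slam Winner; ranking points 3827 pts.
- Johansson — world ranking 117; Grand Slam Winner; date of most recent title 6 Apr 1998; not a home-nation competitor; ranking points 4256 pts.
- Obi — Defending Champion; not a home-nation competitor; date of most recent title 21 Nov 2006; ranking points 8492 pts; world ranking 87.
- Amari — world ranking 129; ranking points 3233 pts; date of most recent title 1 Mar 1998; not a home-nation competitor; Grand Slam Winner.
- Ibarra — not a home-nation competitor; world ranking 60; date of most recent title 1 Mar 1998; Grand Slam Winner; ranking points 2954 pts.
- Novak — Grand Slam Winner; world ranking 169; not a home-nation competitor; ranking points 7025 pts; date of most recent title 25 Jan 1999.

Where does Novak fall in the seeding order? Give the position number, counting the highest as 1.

3

By status category: Obi (Defending Champion); then Greco, Novak, Tanaka, Delgado, Johansson, Amari, Ibarra and Leclerc (Grand Slam Winner).
Among Greco, Novak, Tanaka, Delgado, Johansson, Amari, Ibarra and Leclerc, a home-nation competitor before not a home-nation competitor: Greco (a home-nation competitor) before Novak, Tanaka, Delgado, Johansson, Amari, Ibarra and Leclerc (not a home-nation competitor).
Among Novak, Tanaka, Delgado, Johansson, Amari, Ibarra and Leclerc, by date of most recent title (later first): Novak and Tanaka (25 Jan 1999) before Delgado and Johansson (6 Apr 1998) before Amari, Ibarra and Leclerc (1 Mar 1998).
Among Novak and Tanaka, alphabetically by surname: Novak before Tanaka.
Among Delgado and Johansson, alphabetically by surname: Delgado before Johansson.
Among Amari, Ibarra and Leclerc, alphabetically by surname: Amari before Ibarra before Leclerc.
Order: Obi, Greco, Novak, Tanaka, Delgado, Johansson, Amari, Ibarra, Leclerc. So position 3.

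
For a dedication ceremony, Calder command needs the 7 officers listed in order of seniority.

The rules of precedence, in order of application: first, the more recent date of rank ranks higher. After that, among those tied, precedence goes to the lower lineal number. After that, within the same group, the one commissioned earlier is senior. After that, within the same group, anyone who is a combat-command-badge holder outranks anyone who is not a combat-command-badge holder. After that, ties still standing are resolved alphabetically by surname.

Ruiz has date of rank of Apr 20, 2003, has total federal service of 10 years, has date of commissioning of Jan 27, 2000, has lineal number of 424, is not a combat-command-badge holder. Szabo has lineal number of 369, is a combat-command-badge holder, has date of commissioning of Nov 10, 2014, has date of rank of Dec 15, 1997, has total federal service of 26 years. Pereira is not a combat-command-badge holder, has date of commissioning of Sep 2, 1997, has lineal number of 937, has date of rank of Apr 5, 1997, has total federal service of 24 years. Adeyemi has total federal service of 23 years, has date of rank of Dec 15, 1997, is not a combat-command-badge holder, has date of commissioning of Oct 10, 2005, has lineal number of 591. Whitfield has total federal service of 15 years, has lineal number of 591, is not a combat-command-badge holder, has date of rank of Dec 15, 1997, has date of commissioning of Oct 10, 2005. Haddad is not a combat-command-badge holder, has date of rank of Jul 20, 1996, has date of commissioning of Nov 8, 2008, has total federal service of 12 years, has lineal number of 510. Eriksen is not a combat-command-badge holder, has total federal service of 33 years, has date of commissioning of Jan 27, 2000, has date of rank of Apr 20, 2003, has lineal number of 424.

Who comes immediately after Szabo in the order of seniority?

By date of rank (later first): Eriksen and Ruiz (both Apr 20, 2003); then Szabo, Adeyemi and Whitfield (each Dec 15, 1997); then Pereira (Apr 5, 1997); then Haddad (Jul 20, 1996).
Eriksen and Ruiz both have lineal number 424, so the next rule applies.
Eriksen and Ruiz both have date of commissioning Jan 27, 2000, so the next rule applies.
Eriksen and Ruiz are each not a combat-command-badge holder, so the next rule applies.
Among Eriksen and Ruiz, alphabetically by surname: Eriksen before Ruiz.
Among Szabo, Adeyemi and Whitfield, by lineal number (lower first): Szabo (369) before Adeyemi and Whitfield (591).
Adeyemi and Whitfield both have date of commissioning Oct 10, 2005, so the next rule applies.
Adeyemi and Whitfield are each not a combat-command-badge holder, so the next rule applies.
Among Adeyemi and Whitfield, alphabetically by surname: Adeyemi before Whitfield.
Order: Eriksen, Ruiz, Szabo, Adeyemi, Whitfield, Pereira, Haddad.

Adeyemi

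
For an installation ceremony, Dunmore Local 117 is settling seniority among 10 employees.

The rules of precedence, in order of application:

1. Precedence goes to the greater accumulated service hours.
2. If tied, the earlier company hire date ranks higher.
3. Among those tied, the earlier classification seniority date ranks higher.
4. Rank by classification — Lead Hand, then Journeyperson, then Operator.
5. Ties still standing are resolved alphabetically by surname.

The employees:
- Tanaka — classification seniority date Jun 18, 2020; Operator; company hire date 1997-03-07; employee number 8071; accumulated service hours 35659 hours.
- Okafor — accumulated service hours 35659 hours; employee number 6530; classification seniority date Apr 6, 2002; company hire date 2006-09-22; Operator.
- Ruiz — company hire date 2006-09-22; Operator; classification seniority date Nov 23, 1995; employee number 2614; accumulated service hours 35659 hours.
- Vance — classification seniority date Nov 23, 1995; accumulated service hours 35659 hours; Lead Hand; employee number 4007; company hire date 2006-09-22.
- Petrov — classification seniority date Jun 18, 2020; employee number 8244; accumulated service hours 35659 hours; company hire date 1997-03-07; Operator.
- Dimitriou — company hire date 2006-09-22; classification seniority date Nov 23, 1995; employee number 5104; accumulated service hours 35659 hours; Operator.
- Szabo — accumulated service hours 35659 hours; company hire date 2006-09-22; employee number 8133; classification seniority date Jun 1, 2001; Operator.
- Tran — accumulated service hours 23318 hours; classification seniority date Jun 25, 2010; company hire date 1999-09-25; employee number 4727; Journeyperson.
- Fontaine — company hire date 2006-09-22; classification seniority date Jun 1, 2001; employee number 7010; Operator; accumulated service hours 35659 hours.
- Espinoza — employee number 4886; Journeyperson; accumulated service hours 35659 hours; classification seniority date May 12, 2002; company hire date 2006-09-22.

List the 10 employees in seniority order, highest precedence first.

Petrov, Tanaka, Vance, Dimitriou, Ruiz, Fontaine, Szabo, Okafor, Espinoza, Tran

By accumulated service hours (higher first): Petrov, Tanaka, Vance, Dimitriou, Ruiz, Fontaine, Szabo, Okafor and Espinoza (each 35659 hours); then Tran (23318 hours).
Among Petrov, Tanaka, Vance, Dimitriou, Ruiz, Fontaine, Szabo, Okafor and Espinoza, by company hire date (earlier first): Petrov and Tanaka (1997-03-07) before Vance, Dimitriou, Ruiz, Fontaine, Szabo, Okafor and Espinoza (2006-09-22).
Petrov and Tanaka both have classification seniority date Jun 18, 2020, so the next rule applies.
Petrov and Tanaka are each Operator, so the next rule applies.
Among Petrov and Tanaka, alphabetically by surname: Petrov before Tanaka.
Among Vance, Dimitriou, Ruiz, Fontaine, Szabo, Okafor and Espinoza, by classification seniority date (earlier first): Vance, Dimitriou and Ruiz (Nov 23, 1995) before Fontaine and Szabo (Jun 1, 2001) before Okafor (Apr 6, 2002) before Espinoza (May 12, 2002).
Among Vance, Dimitriou and Ruiz, by classification: Vance (Lead Hand) before Dimitriou and Ruiz (Operator).
Among Dimitriou and Ruiz, alphabetically by surname: Dimitriou before Ruiz.
Fontaine and Szabo are each Operator, so the next rule applies.
Among Fontaine and Szabo, alphabetically by surname: Fontaine before Szabo.
Full order: Petrov, Tanaka, Vance, Dimitriou, Ruiz, Fontaine, Szabo, Okafor, Espinoza, Tran.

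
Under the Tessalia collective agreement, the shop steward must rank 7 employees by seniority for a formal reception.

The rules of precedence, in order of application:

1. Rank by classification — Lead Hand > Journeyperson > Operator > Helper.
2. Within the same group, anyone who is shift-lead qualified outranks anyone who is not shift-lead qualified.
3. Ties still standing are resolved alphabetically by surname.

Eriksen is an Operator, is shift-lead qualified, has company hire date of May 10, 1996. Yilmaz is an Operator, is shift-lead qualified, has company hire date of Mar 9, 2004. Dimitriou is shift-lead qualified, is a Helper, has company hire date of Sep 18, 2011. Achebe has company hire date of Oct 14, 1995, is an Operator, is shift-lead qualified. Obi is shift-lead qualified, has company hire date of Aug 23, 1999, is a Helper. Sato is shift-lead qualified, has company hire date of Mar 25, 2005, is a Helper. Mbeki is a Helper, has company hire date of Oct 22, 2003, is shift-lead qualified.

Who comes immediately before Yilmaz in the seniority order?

By classification: Achebe, Eriksen and Yilmaz (Operator); then Dimitriou, Mbeki, Obi and Sato (Helper).
Achebe, Eriksen and Yilmaz are each shift-lead qualified, so the next rule applies.
Among Achebe, Eriksen and Yilmaz, alphabetically by surname: Achebe before Eriksen before Yilmaz.
Dimitriou, Mbeki, Obi and Sato are each shift-lead qualified, so the next rule applies.
Among Dimitriou, Mbeki, Obi and Sato, alphabetically by surname: Dimitriou before Mbeki before Obi before Sato.
Order: Achebe, Eriksen, Yilmaz, Dimitriou, Mbeki, Obi, Sato.

Eriksen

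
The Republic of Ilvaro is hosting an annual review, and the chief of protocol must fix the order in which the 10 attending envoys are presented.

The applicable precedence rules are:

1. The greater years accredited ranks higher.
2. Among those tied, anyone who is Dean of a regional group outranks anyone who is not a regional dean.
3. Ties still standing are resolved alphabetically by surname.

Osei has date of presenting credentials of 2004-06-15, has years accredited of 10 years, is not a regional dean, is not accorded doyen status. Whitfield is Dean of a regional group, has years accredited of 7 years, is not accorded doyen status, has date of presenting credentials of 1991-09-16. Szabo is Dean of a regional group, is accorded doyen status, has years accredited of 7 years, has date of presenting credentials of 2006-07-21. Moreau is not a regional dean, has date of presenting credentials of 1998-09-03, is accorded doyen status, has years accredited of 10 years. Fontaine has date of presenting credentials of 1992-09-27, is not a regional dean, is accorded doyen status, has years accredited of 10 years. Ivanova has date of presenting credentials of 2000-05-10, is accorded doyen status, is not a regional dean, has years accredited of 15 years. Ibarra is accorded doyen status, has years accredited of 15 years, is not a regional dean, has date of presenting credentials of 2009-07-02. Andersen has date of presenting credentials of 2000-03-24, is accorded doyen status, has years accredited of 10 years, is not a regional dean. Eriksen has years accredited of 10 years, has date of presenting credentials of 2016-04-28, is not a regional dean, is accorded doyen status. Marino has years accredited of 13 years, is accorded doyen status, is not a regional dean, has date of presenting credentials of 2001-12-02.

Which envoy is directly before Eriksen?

Andersen

By years accredited (higher first): Ibarra and Ivanova (both 15 years); then Marino (13 years); then Andersen, Eriksen, Fontaine, Moreau and Osei (each 10 years); then Szabo and Whitfield (both 7 years).
Ibarra and Ivanova are each not a regional dean, so the next rule applies.
Among Ibarra and Ivanova, alphabetically by surname: Ibarra before Ivanova.
Andersen, Eriksen, Fontaine, Moreau and Osei are each not a regional dean, so the next rule applies.
Among Andersen, Eriksen, Fontaine, Moreau and Osei, alphabetically by surname: Andersen before Eriksen before Fontaine before Moreau before Osei.
Szabo and Whitfield are each Dean of a regional group, so the next rule applies.
Among Szabo and Whitfield, alphabetically by surname: Szabo before Whitfield.
Order: Ibarra, Ivanova, Marino, Andersen, Eriksen, Fontaine, Moreau, Osei, Szabo, Whitfield.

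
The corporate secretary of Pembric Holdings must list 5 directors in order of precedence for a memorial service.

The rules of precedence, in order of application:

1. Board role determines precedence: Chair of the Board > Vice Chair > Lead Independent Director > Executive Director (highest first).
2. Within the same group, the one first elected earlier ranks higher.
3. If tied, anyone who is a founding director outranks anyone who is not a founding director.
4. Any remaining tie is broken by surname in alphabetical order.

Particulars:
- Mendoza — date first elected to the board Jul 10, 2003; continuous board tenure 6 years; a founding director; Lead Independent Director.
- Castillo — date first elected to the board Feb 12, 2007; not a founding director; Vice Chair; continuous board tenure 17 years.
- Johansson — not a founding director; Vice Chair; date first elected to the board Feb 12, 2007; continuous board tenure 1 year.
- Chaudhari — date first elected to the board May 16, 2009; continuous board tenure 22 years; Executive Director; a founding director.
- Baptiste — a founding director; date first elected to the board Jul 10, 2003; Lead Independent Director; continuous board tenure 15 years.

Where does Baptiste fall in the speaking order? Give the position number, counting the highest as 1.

3

By board role: Castillo and Johansson (Vice Chair); then Baptiste and Mendoza (Lead Independent Director); then Chaudhari (Executive Director).
Castillo and Johansson both have date first elected to the board Feb 12, 2007, so the next rule applies.
Castillo and Johansson are each not a founding director, so the next rule applies.
Among Castillo and Johansson, alphabetically by surname: Castillo before Johansson.
Baptiste and Mendoza both have date first elected to the board Jul 10, 2003, so the next rule applies.
Baptiste and Mendoza are each a founding director, so the next rule applies.
Among Baptiste and Mendoza, alphabetically by surname: Baptiste before Mendoza.
Order: Castillo, Johansson, Baptiste, Mendoza, Chaudhari. So position 3.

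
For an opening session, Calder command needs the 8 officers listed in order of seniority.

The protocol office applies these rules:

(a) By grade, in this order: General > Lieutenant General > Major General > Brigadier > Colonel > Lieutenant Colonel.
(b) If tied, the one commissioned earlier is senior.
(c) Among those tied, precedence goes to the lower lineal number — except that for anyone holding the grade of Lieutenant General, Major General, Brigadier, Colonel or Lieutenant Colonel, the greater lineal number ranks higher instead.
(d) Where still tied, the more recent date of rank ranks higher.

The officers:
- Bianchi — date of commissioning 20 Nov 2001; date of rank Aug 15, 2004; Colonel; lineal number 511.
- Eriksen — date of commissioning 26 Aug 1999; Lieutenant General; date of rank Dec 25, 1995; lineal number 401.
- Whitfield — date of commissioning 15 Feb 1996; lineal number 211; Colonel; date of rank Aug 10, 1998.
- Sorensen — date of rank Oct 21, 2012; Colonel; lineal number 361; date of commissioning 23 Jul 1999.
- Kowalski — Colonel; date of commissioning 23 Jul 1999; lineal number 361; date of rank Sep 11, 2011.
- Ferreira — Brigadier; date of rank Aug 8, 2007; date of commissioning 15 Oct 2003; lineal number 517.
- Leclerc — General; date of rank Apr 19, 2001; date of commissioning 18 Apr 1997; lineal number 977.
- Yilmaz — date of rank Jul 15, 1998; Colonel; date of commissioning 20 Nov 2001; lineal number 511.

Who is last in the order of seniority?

Yilmaz

By grade: Leclerc (General); then Eriksen (Lieutenant General); then Ferreira (Brigadier); then Whitfield, Sorensen, Kowalski, Bianchi and Yilmaz (Colonel).
Among Whitfield, Sorensen, Kowalski, Bianchi and Yilmaz, by date of commissioning (earlier first): Whitfield (15 Feb 1996) before Sorensen and Kowalski (23 Jul 1999) before Bianchi and Yilmaz (20 Nov 2001).
Sorensen and Kowalski both have lineal number 361, so the next rule applies.
Among Sorensen and Kowalski, by date of rank (later first): Sorensen (Oct 21, 2012) before Kowalski (Sep 11, 2011).
Bianchi and Yilmaz both have lineal number 511, so the next rule applies.
Among Bianchi and Yilmaz, by date of rank (later first): Bianchi (Aug 15, 2004) before Yilmaz (Jul 15, 1998).
Order: Leclerc, Eriksen, Ferreira, Whitfield, Sorensen, Kowalski, Bianchi, Yilmaz.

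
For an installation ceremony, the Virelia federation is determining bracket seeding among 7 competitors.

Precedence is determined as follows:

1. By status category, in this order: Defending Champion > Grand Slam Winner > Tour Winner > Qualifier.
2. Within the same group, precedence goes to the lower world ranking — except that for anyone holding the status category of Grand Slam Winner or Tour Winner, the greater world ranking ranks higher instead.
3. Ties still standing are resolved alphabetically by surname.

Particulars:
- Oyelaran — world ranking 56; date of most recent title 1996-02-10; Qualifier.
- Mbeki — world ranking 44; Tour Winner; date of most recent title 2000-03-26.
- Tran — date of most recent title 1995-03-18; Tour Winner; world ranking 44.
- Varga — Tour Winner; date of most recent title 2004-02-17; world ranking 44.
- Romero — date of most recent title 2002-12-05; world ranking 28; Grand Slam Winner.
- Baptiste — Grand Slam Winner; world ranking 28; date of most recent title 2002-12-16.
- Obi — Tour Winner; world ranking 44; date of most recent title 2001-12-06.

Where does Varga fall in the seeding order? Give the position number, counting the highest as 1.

6

By status category: Baptiste and Romero (Grand Slam Winner); then Mbeki, Obi, Tran and Varga (Tour Winner); then Oyelaran (Qualifier).
Baptiste and Romero both have world ranking 28, so the next rule applies.
Among Baptiste and Romero, alphabetically by surname: Baptiste before Romero.
Mbeki, Obi, Tran and Varga all have world ranking 44, so the next rule applies.
Among Mbeki, Obi, Tran and Varga, alphabetically by surname: Mbeki before Obi before Tran before Varga.
Order: Baptiste, Romero, Mbeki, Obi, Tran, Varga, Oyelaran. So position 6.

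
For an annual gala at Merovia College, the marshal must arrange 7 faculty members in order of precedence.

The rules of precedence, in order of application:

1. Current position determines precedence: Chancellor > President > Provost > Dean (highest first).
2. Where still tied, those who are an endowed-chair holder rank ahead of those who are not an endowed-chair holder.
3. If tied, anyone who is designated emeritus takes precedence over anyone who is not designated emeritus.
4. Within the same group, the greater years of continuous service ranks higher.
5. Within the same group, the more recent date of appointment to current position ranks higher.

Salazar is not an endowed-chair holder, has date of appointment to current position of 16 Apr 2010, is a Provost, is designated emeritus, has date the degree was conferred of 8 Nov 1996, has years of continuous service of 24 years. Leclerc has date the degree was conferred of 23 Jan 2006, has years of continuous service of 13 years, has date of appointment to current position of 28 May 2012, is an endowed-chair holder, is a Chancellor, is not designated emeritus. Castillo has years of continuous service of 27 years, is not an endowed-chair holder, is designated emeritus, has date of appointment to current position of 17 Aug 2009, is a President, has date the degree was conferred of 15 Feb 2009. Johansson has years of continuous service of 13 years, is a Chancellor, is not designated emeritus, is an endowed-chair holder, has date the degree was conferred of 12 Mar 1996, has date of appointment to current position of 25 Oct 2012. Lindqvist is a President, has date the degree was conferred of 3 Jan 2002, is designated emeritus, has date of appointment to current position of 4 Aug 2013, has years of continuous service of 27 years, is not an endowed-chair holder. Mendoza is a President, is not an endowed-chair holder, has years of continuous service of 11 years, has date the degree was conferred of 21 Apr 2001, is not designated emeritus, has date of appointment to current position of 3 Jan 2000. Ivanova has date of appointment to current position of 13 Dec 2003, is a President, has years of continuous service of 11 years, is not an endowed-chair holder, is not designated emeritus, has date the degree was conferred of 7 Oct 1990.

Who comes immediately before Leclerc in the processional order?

Johansson

By current position: Johansson and Leclerc (Chancellor); then Lindqvist, Castillo, Ivanova and Mendoza (President); then Salazar (Provost).
Johansson and Leclerc are each an endowed-chair holder, so the next rule applies.
Johansson and Leclerc are each not designated emeritus, so the next rule applies.
Johansson and Leclerc both have years of continuous service 13 years, so the next rule applies.
Among Johansson and Leclerc, by date of appointment to current position (later first): Johansson (25 Oct 2012) before Leclerc (28 May 2012).
Lindqvist, Castillo, Ivanova and Mendoza are each not an endowed-chair holder, so the next rule applies.
Among Lindqvist, Castillo, Ivanova and Mendoza, designated emeritus before not designated emeritus: Lindqvist and Castillo (designated emeritus) before Ivanova and Mendoza (not designated emeritus).
Lindqvist and Castillo both have years of continuous service 27 years, so the next rule applies.
Among Lindqvist and Castillo, by date of appointment to current position (later first): Lindqvist (4 Aug 2013) before Castillo (17 Aug 2009).
Ivanova and Mendoza both have years of continuous service 11 years, so the next rule applies.
Among Ivanova and Mendoza, by date of appointment to current position (later first): Ivanova (13 Dec 2003) before Mendoza (3 Jan 2000).
Order: Johansson, Leclerc, Lindqvist, Castillo, Ivanova, Mendoza, Salazar.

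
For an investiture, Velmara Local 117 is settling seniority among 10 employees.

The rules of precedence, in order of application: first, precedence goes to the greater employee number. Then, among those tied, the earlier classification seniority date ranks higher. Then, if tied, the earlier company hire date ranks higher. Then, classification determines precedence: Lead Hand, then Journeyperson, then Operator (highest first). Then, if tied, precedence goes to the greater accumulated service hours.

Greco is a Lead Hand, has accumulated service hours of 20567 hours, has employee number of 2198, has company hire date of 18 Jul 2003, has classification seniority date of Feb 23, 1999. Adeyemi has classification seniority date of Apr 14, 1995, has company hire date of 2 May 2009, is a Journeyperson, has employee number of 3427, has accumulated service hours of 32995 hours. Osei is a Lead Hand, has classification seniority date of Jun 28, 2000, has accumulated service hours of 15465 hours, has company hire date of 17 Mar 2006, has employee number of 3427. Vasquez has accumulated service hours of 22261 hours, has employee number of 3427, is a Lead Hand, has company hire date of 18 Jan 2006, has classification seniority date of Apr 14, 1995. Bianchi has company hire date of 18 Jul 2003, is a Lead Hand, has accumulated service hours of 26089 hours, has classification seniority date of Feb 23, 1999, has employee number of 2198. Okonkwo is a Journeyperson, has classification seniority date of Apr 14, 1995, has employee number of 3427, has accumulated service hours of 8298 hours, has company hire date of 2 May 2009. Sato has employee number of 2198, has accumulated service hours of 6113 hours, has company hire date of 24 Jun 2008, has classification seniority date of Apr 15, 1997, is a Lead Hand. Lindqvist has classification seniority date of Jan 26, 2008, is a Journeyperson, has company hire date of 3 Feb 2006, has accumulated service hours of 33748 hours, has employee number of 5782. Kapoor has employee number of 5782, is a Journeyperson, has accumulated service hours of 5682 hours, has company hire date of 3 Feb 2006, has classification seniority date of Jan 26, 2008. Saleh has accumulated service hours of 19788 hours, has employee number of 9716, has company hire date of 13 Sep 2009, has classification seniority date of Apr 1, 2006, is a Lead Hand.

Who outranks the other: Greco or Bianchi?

Bianchi

By employee number (higher first): Saleh (9716); then Lindqvist and Kapoor (both 5782); then Vasquez, Adeyemi, Okonkwo and Osei (each 3427); then Sato, Bianchi and Greco (each 2198).
Lindqvist and Kapoor both have classification seniority date Jan 26, 2008, so the next rule applies.
Lindqvist and Kapoor both have company hire date 3 Feb 2006, so the next rule applies.
Lindqvist and Kapoor are each Journeyperson, so the next rule applies.
Among Lindqvist and Kapoor, by accumulated service hours (higher first): Lindqvist (33748 hours) before Kapoor (5682 hours).
Among Vasquez, Adeyemi, Okonkwo and Osei, by classification seniority date (earlier first): Vasquez, Adeyemi and Okonkwo (Apr 14, 1995) before Osei (Jun 28, 2000).
Among Vasquez, Adeyemi and Okonkwo, by company hire date (earlier first): Vasquez (18 Jan 2006) before Adeyemi and Okonkwo (2 May 2009).
Adeyemi and Okonkwo are each Journeyperson, so the next rule applies.
Among Adeyemi and Okonkwo, by accumulated service hours (higher first): Adeyemi (32995 hours) before Okonkwo (8298 hours).
Among Sato, Bianchi and Greco, by classification seniority date (earlier first): Sato (Apr 15, 1997) before Bianchi and Greco (Feb 23, 1999).
Bianchi and Greco both have company hire date 18 Jul 2003, so the next rule applies.
Bianchi and Greco are each Lead Hand, so the next rule applies.
Among Bianchi and Greco, by accumulated service hours (higher first): Bianchi (26089 hours) before Greco (20567 hours).
So Bianchi takes precedence.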